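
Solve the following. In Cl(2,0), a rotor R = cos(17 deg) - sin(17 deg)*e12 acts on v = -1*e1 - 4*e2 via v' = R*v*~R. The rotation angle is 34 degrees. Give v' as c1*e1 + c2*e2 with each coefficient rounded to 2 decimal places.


Rotor R = cos(17deg) - sin(17deg)*e12
Rotation angle theta = 2 * 17 = 34 degrees
v' = R*v*~R rotates v by theta.
cos(34deg) = 0.8290, sin(34deg) = 0.5592
v'_1 = -1*cos(34deg) - (-4)*sin(34deg)
= -1*0.8290 - (-4)*0.5592
= 1.41
v'_2 = -1*sin(34deg) + (-4)*cos(34deg)
= -1*0.5592 + (-4)*0.8290
= -3.88
v' = 1.41*e1 - 3.88*e2


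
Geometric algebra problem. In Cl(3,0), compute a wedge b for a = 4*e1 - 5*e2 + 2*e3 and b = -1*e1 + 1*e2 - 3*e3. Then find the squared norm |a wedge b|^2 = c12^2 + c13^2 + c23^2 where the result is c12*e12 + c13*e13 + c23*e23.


a wedge b = (a1*b2 - a2*b1)*e12 + (a1*b3 - a3*b1)*e13 + (a2*b3 - a3*b2)*e23
e12 coeff: 4*1 - (-5)*(-1) = 4 - 5 = -1
e13 coeff: 4*(-3) - 2*(-1) = -12 - (-2) = -10
e23 coeff: (-5)*(-3) - 2*1 = 15 - 2 = 13
|a wedge b|^2 = (-1)^2 + (-10)^2 + 13^2
= 1 + 100 + 169
= 270


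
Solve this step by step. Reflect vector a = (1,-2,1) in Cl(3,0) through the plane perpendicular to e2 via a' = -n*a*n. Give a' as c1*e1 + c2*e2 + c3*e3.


Reflection formula: a' = -n*a*n, with n = e2 (unit vector, n^2 = 1).
For reflection through hyperplane perp to e2:
The component along e2 flips sign, others stay.
a = (1, -2, 1)
a' = (1, 2, 1)
a' = 1*e1 + 2*e2 + 1*e3


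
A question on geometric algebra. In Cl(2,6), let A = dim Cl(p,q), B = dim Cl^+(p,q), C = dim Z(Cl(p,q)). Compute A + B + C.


n = 2 + 6 = 8
Total dim = 2^8 = 256
Even subalgebra dim = 2^7 = 128
n is even, so center dim = 1
Sum = 256 + 128 + 1 = 385


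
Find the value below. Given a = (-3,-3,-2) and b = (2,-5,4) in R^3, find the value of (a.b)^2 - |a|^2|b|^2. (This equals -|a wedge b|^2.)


a . b = (-3)*2 + (-3)*(-5) + (-2)*4
= -6 + 15 + (-8) = 1
|a|^2 = (-3)^2 + (-3)^2 + (-2)^2 = 22
|b|^2 = 2^2 + (-5)^2 + 4^2 = 45
(a.b)^2 = 1^2 = 1
|a|^2 * |b|^2 = 22 * 45 = 990
Result = 1 - 990 = -989


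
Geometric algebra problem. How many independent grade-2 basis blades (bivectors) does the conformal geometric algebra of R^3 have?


The conformal model of R^3 uses Cl(4,1) with m = 3 + 2 = 5 generators.
Number of grade-2 blades = C(m, 2) = C(5, 2)
= 5*4/2 = 10


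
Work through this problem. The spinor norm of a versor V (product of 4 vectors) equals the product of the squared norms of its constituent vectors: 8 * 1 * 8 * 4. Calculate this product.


Spinor norm N(V) = |v1|^2 * |v2|^2 * ... * |v4|^2
= 8 * 1 * 8 * 4
Running product: 8, 8, 64, 256
N(V) = 256


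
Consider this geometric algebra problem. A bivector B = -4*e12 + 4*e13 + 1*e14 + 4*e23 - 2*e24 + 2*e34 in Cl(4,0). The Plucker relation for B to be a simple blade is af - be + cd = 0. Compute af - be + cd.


Plucker relation: af - be + cd
a*f = (-4)*2 = -8
b*e = 4*(-2) = -8
c*d = 1*4 = 4
af - be + cd = -8 - (-8) + 4
= 4


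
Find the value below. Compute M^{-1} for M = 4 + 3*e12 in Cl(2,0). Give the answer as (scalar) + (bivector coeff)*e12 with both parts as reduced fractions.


M = 4 + 3*e12, where e12^2 = -1.
Since M commutes with its reverse ~M = a - b*e12, M * ~M = a^2 - b^2*e12^2 = a^2 + b^2.
So M^{-1} = ~M / (a^2 + b^2) = (a - b*e12)/(a^2 + b^2).
a^2 + b^2 = 16 + 9 = 25
Scalar part = 4/25 = 4/25
Bivector coeff = -3/25 = -3/25
M^{-1} = 4/25 - 3/25*e12


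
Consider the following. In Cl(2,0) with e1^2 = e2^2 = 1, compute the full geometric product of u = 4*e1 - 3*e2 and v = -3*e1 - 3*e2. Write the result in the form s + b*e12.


Expand: (4*e1 - 3*e2)(-3*e1 - 3*e2)
= 4*(-3)*e1e1 + 4*(-3)*e1e2 + (-3)*(-3)*e2e1 + (-3)*(-3)*e2e2
Using e1^2 = e2^2 = 1, e2e1 = -e1e2:
Scalar part s = 4*(-3) + (-3)*(-3) = -12 + 9 = -3
Bivector part b = 4*(-3) - (-3)*(-3) = -12 - 9 = -21
uv = -3 - 21*e12


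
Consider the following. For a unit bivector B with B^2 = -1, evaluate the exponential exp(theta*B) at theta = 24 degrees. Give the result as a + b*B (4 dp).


For a unit bivector B with B^2 = -1, the exponential series gives
e^(theta*B) = cos(theta) + sin(theta)*B (the GA analogue of Euler's formula).
theta = 24 degrees = 0.418879 rad
cos(24 deg) = 0.9135
sin(24 deg) = 0.4067
exp(theta*B) = 0.9135 + 0.4067*B


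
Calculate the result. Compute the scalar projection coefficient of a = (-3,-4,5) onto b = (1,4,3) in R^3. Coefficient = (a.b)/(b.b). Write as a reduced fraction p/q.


Projection coefficient = (a . b) / (b . b)
a . b = (-3)*1 + (-4)*4 + 5*3
= -3 + (-16) + 15 = -4
b . b = 1^2 + 4^2 + 3^2
= 1 + 16 + 9 = 26
Coefficient = -4/26
In lowest terms: -2/13


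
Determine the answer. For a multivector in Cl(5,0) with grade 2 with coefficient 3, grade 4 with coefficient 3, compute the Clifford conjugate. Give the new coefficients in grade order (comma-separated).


Clifford conjugate sign for grade k: (-1)^(k(k+1)/2)
Grade 2: (-1)^(2*3/2) = (-1)^3 = -1, coeff 3 -> -3
Grade 4: (-1)^(4*5/2) = (-1)^10 = 1, coeff 3 -> 3
Conjugated coefficients: -3, 3


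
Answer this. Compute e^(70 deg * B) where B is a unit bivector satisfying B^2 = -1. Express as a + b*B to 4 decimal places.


For a unit bivector B with B^2 = -1, the exponential series gives
e^(theta*B) = cos(theta) + sin(theta)*B (the GA analogue of Euler's formula).
theta = 70 degrees = 1.22173 rad
cos(70 deg) = 0.3420
sin(70 deg) = 0.9397
exp(theta*B) = 0.3420 + 0.9397*B


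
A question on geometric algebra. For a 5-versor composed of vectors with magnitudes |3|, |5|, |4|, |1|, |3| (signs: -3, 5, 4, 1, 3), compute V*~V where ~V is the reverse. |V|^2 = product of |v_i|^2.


Each vector v_i has |v_i|^2 = s_i^2
Squared scales: (-3)^2 = 9, 5^2 = 25, 4^2 = 16, 1^2 = 1, 3^2 = 9
|V|^2 = 9 * 25 * 16 * 1 * 9
= 32400


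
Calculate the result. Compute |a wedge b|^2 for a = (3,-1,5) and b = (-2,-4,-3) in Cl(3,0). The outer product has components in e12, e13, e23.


a wedge b = (a1*b2 - a2*b1)*e12 + (a1*b3 - a3*b1)*e13 + (a2*b3 - a3*b2)*e23
e12 coeff: 3*(-4) - (-1)*(-2) = -12 - 2 = -14
e13 coeff: 3*(-3) - 5*(-2) = -9 - (-10) = 1
e23 coeff: (-1)*(-3) - 5*(-4) = 3 - (-20) = 23
|a wedge b|^2 = (-14)^2 + 1^2 + 23^2
= 196 + 1 + 529
= 726


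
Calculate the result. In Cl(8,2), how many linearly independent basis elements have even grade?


Even subalgebra dimension = 2^(n-1)
n = 8 + 2 = 10
2^(10 - 1) = 2^9 = 512
Verification: sum of C(10,k) for even k = 1 + 45 + 210 + 210 + 45 + 1 = 512
Result = 512


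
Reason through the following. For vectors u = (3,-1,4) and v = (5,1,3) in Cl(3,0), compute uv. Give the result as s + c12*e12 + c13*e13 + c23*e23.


In Cl(3,0): e_i^2 = 1, e_ie_j = -e_je_i for i != j.
Scalar part = u . v = 3*5 + (-1)*1 + 4*3
= 15 + (-1) + 12 = 26
e12 coeff = 3*1 - (-1)*5 = 3 - (-5) = 8
e13 coeff = 3*3 - 4*5 = 9 - 20 = -11
e23 coeff = (-1)*3 - 4*1 = -3 - 4 = -7
uv = 26 + 8*e12 - 11*e13 - 7*e23


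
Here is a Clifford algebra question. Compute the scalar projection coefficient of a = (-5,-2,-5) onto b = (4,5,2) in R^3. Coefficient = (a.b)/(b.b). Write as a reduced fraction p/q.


Projection coefficient = (a . b) / (b . b)
a . b = (-5)*4 + (-2)*5 + (-5)*2
= -20 + (-10) + (-10) = -40
b . b = 4^2 + 5^2 + 2^2
= 16 + 25 + 4 = 45
Coefficient = -40/45
In lowest terms: -8/9


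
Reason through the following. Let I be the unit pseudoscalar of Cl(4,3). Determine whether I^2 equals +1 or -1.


The pseudoscalar I = e1...e_n (product of all n generators) of Cl(p,q) satisfies I^2 = (-1)^(q + n(n-1)/2).
p = 4, q = 3, n = p + q = 7
n(n-1)/2 = 7 * 6 / 2 = 21
Exponent = q + n(n-1)/2 = 3 + 21 = 24
I^2 = (-1)^24 = +1


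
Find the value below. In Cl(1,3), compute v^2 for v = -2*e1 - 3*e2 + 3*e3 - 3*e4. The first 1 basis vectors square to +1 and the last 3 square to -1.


v^2 = sum of c_i^2 * e_i^2
Positive signature terms (e_i^2 = +1): (-2)^2 = 4
Negative signature terms (e_j^2 = -1): (-3)^2 + 3^2 + (-3)^2 = 27
v^2 = 4 - 27 = -23


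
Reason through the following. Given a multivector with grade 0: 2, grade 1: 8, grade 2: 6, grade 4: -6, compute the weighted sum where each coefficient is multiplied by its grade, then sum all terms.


Grade-weighted sum = sum of grade_k * coefficient_k
0*2 = 0
1*8 = 8
2*6 = 12
4*(-6) = -24
Total = 0 + 8 + 12 + (-24) = -4


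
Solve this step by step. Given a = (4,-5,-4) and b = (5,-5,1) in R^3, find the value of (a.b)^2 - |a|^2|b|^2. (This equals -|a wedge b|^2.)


a . b = 4*5 + (-5)*(-5) + (-4)*1
= 20 + 25 + (-4) = 41
|a|^2 = 4^2 + (-5)^2 + (-4)^2 = 57
|b|^2 = 5^2 + (-5)^2 + 1^2 = 51
(a.b)^2 = 41^2 = 1681
|a|^2 * |b|^2 = 57 * 51 = 2907
Result = 1681 - 2907 = -1226


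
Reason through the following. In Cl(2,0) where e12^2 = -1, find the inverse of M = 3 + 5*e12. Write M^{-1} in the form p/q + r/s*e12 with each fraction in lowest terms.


M = 3 + 5*e12, where e12^2 = -1.
Since M commutes with its reverse ~M = a - b*e12, M * ~M = a^2 - b^2*e12^2 = a^2 + b^2.
So M^{-1} = ~M / (a^2 + b^2) = (a - b*e12)/(a^2 + b^2).
a^2 + b^2 = 9 + 25 = 34
Scalar part = 3/34 = 3/34
Bivector coeff = -5/34 = -5/34
M^{-1} = 3/34 - 5/34*e12


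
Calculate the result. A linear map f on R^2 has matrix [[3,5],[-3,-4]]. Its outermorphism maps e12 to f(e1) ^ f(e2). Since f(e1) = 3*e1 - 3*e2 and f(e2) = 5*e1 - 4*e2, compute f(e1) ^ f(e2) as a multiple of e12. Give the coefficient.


The outermorphism of a linear map f sends e1^e2 to f(e1)^f(e2).
f(e1) = 3*e1 - 3*e2
f(e2) = 5*e1 - 4*e2
f(e1) ^ f(e2) = (3*e1 - 3*e2) ^ (5*e1 - 4*e2)
= 3*(-4)*e12 + (-3)*5*e21
= (-12 - (-15))*e12
= 3*e12
Coefficient = 3


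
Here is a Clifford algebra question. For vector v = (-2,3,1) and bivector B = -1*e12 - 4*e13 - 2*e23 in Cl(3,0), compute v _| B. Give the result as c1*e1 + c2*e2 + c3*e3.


Left contraction v _| B = <vB>_1 (grade-1 part of the geometric product vB).
Using e1_|e12 = e2, e2_|e12 = -e1, e1_|e13 = e3, e3_|e13 = -e1, e2_|e23 = e3, e3_|e23 = -e2:
e1 coeff: -v2*b12 - v3*b13 = -(3)*(-1) - (1)*(-4) = 7
e2 coeff: v1*b12 - v3*b23 = (-2)*(-1) - (1)*(-2) = 4
e3 coeff: v1*b13 + v2*b23 = (-2)*(-4) + (3)*(-2) = 2
v _| B = 7*e1 + 4*e2 + 2*e3


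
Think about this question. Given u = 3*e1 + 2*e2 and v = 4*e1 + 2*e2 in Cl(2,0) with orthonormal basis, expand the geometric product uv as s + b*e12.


Expand: (3*e1 + 2*e2)(4*e1 + 2*e2)
= 3*4*e1e1 + 3*2*e1e2 + 2*4*e2e1 + 2*2*e2e2
Using e1^2 = e2^2 = 1, e2e1 = -e1e2:
Scalar part s = 3*4 + 2*2 = 12 + 4 = 16
Bivector part b = 3*2 - 2*4 = 6 - 8 = -2
uv = 16 - 2*e12


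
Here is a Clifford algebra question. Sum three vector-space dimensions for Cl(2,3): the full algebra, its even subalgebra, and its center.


n = 2 + 3 = 5
Total dim = 2^5 = 32
Even subalgebra dim = 2^4 = 16
n is odd, so center dim = 2
Sum = 32 + 16 + 2 = 50


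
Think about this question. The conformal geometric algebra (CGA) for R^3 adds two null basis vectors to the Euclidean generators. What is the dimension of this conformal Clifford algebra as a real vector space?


The conformal model of R^3 uses Cl(4,1): the 3 Euclidean generators plus two extra orthogonal generators e+ (e+^2 = +1) and e- (e-^2 = -1), from which the null vectors e0, einf are built.
Number of generators m = 3 + 2 = 5.
dim Cl(p,q) = 2^m = 2^5 = 32


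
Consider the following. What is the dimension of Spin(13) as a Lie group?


Spin(n) double-covers SO(n); both have Lie algebra so(n) of dimension n(n-1)/2.
n = 13
n(n-1) = 13 * 12 = 156
dim Spin(13) = 156/2 = 78


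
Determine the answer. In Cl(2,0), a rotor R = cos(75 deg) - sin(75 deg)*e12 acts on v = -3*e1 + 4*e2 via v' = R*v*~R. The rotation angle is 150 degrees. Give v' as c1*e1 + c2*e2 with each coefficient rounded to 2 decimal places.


Rotor R = cos(75deg) - sin(75deg)*e12
Rotation angle theta = 2 * 75 = 150 degrees
v' = R*v*~R rotates v by theta.
cos(150deg) = -0.8660, sin(150deg) = 0.5000
v'_1 = -3*cos(150deg) - 4*sin(150deg)
= -3*(-0.8660) - 4*0.5000
= 0.60
v'_2 = -3*sin(150deg) + 4*cos(150deg)
= -3*0.5000 + 4*(-0.8660)
= -4.96
v' = 0.60*e1 - 4.96*e2


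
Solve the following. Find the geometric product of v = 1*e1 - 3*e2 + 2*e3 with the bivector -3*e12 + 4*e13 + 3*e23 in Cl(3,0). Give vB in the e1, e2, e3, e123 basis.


vB has grade-1 (vector) and grade-3 (trivector) parts: vB = (v _| B) + (v ^ B).
Vector part <vB>_1:
  e1: -v2*b12 - v3*b13 = -(-3)*(-3) - (2)*(4) = -17
  e2: v1*b12 - v3*b23 = (1)*(-3) - (2)*(3) = -9
  e3: v1*b13 + v2*b23 = (1)*(4) + (-3)*(3) = -5
Trivector part <vB>_3:
  e123: v1*b23 - v2*b13 + v3*b12 = (1)*(3) - (-3)*(4) + (2)*(-3) = 9
vB = -17*e1 - 9*e2 - 5*e3 + 9*e123


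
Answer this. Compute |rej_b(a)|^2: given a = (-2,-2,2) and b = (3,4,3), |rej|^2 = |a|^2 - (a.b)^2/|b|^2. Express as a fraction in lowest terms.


|a|^2 = (-2)^2 + (-2)^2 + 2^2 = 12
|b|^2 = 3^2 + 4^2 + 3^2 = 34
a . b = (-2)*3 + (-2)*4 + 2*3 = -8
(a.b)^2 = (-8)^2 = 64
|rej|^2 = 12 - 64/34
= (408 - 64)/34
= 344/34
In lowest terms: 172/17


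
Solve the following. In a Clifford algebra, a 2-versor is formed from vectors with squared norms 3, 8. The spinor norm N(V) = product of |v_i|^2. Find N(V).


Spinor norm N(V) = |v1|^2 * |v2|^2 * ... * |v2|^2
= 3 * 8
Running product: 3, 24
N(V) = 24


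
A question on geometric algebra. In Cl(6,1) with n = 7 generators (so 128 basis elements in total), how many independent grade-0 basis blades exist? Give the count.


Number of grade-k basis blades in Cl(p,q) with n = p + q is C(n, k).
n = 6 + 1 = 7
C(7, 0) = 7! / (0! * 7!)
= 5040 / (1 * 5040)
= 1


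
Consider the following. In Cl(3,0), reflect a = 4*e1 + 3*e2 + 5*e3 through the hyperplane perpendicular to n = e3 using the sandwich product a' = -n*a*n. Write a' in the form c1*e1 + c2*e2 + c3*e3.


Reflection formula: a' = -n*a*n, with n = e3 (unit vector, n^2 = 1).
For reflection through hyperplane perp to e3:
The component along e3 flips sign, others stay.
a = (4, 3, 5)
a' = (4, 3, -5)
a' = 4*e1 + 3*e2 - 5*e3


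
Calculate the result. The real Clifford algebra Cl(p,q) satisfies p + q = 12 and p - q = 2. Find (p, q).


We need p + q = 12 and p - q = 2.
Adding: 2p = 12 + 2 = 14, so p = 7.
Then q = 12 - 7 = 5.
(p, q) = (7, 5)


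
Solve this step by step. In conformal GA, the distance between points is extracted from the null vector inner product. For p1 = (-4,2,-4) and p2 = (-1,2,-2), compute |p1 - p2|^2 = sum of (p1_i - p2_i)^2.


p1 - p2 = (-3, 0, -2)
|p1 - p2|^2 = (-3)^2 + 0^2 + (-2)^2
= 9 + 0 + 4
= 13


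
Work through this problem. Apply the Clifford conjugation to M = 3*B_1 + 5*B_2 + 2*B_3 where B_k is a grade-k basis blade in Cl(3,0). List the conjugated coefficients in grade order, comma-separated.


Clifford conjugate sign for grade k: (-1)^(k(k+1)/2)
Grade 1: (-1)^(1*2/2) = (-1)^1 = -1, coeff 3 -> -3
Grade 2: (-1)^(2*3/2) = (-1)^3 = -1, coeff 5 -> -5
Grade 3: (-1)^(3*4/2) = (-1)^6 = 1, coeff 2 -> 2
Conjugated coefficients: -3, -5, 2


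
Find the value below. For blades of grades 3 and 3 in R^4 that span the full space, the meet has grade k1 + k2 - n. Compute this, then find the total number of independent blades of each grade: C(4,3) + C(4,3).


Meet grade = grade(A) + grade(B) - n
= 3 + 3 - 4 = 2
C(4,3) = 4
C(4,3) = 4
dim_A + dim_B = 4 + 4 = 8


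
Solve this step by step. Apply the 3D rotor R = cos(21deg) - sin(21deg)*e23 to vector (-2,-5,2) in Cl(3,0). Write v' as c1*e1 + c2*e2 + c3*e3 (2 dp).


Rotor R = cos(21deg) - sin(21deg)*e23
Rotation angle theta = 2 * 21 = 42 degrees in the e23 plane (e2 -> e3).
The component perpendicular to the plane (e1) is invariant: v'_1 = v1 = -2.00
cos(42deg) = 0.7431, sin(42deg) = 0.6691
v'_2 = v2*cos(theta) - v3*sin(theta) = -5*0.7431 - 2*0.6691 = -5.05
v'_3 = v2*sin(theta) + v3*cos(theta) = -5*0.6691 + 2*0.7431 = -1.86
v' = -2.00*e1 - 5.05*e2 - 1.86*e3


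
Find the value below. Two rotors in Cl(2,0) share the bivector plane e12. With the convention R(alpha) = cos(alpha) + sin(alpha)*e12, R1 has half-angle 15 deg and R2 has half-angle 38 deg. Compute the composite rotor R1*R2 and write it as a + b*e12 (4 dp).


Same-plane rotors commute and their half-angles add:
R1*R2 = cos(a1 + a2) + sin(a1 + a2)*e12.
a1 + a2 = 15 + 38 = 53 deg
cos(53 deg) = 0.6018
sin(53 deg) = 0.7986
R1*R2 = 0.6018 + 0.7986*e12


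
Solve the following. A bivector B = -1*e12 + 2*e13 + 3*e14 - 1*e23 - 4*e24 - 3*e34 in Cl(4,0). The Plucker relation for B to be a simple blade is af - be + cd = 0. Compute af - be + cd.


Plucker relation: af - be + cd
a*f = (-1)*(-3) = 3
b*e = 2*(-4) = -8
c*d = 3*(-1) = -3
af - be + cd = 3 - (-8) + (-3)
= 8


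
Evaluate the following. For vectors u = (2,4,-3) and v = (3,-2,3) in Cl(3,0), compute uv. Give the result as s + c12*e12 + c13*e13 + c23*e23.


In Cl(3,0): e_i^2 = 1, e_ie_j = -e_je_i for i != j.
Scalar part = u . v = 2*3 + 4*(-2) + (-3)*3
= 6 + (-8) + (-9) = -11
e12 coeff = 2*(-2) - 4*3 = -4 - 12 = -16
e13 coeff = 2*3 - (-3)*3 = 6 - (-9) = 15
e23 coeff = 4*3 - (-3)*(-2) = 12 - 6 = 6
uv = -11 - 16*e12 + 15*e13 + 6*e23


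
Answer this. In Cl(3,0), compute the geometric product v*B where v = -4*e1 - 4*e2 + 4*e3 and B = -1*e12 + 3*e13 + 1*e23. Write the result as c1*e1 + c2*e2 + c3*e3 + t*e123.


vB has grade-1 (vector) and grade-3 (trivector) parts: vB = (v _| B) + (v ^ B).
Vector part <vB>_1:
  e1: -v2*b12 - v3*b13 = -(-4)*(-1) - (4)*(3) = -16
  e2: v1*b12 - v3*b23 = (-4)*(-1) - (4)*(1) = 0
  e3: v1*b13 + v2*b23 = (-4)*(3) + (-4)*(1) = -16
Trivector part <vB>_3:
  e123: v1*b23 - v2*b13 + v3*b12 = (-4)*(1) - (-4)*(3) + (4)*(-1) = 4
vB = -16*e1 + 0*e2 - 16*e3 + 4*e123


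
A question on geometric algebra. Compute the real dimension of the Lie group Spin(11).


Spin(n) double-covers SO(n); both have Lie algebra so(n) of dimension n(n-1)/2.
n = 11
n(n-1) = 11 * 10 = 110
dim Spin(11) = 110/2 = 55


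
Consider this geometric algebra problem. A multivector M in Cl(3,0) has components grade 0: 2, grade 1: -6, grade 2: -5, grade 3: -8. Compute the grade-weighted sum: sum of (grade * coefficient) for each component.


Grade-weighted sum = sum of grade_k * coefficient_k
0*2 = 0
1*(-6) = -6
2*(-5) = -10
3*(-8) = -24
Total = 0 + (-6) + (-10) + (-24) = -40


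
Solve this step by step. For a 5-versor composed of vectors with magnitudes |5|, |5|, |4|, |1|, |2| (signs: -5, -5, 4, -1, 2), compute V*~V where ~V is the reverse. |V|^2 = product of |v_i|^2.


Each vector v_i has |v_i|^2 = s_i^2
Squared scales: (-5)^2 = 25, (-5)^2 = 25, 4^2 = 16, (-1)^2 = 1, 2^2 = 4
|V|^2 = 25 * 25 * 16 * 1 * 4
= 40000


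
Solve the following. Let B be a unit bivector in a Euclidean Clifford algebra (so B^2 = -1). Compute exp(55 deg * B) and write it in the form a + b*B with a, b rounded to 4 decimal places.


For a unit bivector B with B^2 = -1, the exponential series gives
e^(theta*B) = cos(theta) + sin(theta)*B (the GA analogue of Euler's formula).
theta = 55 degrees = 0.959931 rad
cos(55 deg) = 0.5736
sin(55 deg) = 0.8192
exp(theta*B) = 0.5736 + 0.8192*B


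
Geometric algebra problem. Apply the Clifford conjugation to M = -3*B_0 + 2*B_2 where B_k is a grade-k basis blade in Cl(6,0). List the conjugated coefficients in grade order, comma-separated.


Clifford conjugate sign for grade k: (-1)^(k(k+1)/2)
Grade 0: (-1)^(0*1/2) = (-1)^0 = 1, coeff -3 -> -3
Grade 2: (-1)^(2*3/2) = (-1)^3 = -1, coeff 2 -> -2
Conjugated coefficients: -3, -2


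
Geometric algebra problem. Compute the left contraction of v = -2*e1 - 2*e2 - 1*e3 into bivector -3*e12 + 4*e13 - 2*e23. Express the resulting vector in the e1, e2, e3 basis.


Left contraction v _| B = <vB>_1 (grade-1 part of the geometric product vB).
Using e1_|e12 = e2, e2_|e12 = -e1, e1_|e13 = e3, e3_|e13 = -e1, e2_|e23 = e3, e3_|e23 = -e2:
e1 coeff: -v2*b12 - v3*b13 = -(-2)*(-3) - (-1)*(4) = -2
e2 coeff: v1*b12 - v3*b23 = (-2)*(-3) - (-1)*(-2) = 4
e3 coeff: v1*b13 + v2*b23 = (-2)*(4) + (-2)*(-2) = -4
v _| B = -2*e1 + 4*e2 - 4*e3


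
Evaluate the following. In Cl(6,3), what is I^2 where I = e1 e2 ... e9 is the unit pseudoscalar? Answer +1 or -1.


The pseudoscalar I = e1...e_n (product of all n generators) of Cl(p,q) satisfies I^2 = (-1)^(q + n(n-1)/2).
p = 6, q = 3, n = p + q = 9
n(n-1)/2 = 9 * 8 / 2 = 36
Exponent = q + n(n-1)/2 = 3 + 36 = 39
I^2 = (-1)^39 = -1


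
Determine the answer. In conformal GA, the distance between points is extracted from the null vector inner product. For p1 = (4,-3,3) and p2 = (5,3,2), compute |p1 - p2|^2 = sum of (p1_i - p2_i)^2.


p1 - p2 = (-1, -6, 1)
|p1 - p2|^2 = (-1)^2 + (-6)^2 + 1^2
= 1 + 36 + 1
= 38


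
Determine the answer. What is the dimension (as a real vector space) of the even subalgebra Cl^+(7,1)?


Even subalgebra dimension = 2^(n-1)
n = 7 + 1 = 8
2^(8 - 1) = 2^7 = 128
Verification: sum of C(8,k) for even k = 1 + 28 + 70 + 28 + 1 = 128
Result = 128


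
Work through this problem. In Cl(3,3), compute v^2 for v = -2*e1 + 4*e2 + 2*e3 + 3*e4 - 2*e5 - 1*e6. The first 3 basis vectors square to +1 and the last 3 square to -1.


v^2 = sum of c_i^2 * e_i^2
Positive signature terms (e_i^2 = +1): (-2)^2 + 4^2 + 2^2 = 24
Negative signature terms (e_j^2 = -1): 3^2 + (-2)^2 + (-1)^2 = 14
v^2 = 24 - 14 = 10


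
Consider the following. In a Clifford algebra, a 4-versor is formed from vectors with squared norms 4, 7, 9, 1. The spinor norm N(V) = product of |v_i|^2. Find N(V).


Spinor norm N(V) = |v1|^2 * |v2|^2 * ... * |v4|^2
= 4 * 7 * 9 * 1
Running product: 4, 28, 252, 252
N(V) = 252


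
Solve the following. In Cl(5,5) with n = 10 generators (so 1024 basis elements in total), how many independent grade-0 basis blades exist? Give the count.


Number of grade-k basis blades in Cl(p,q) with n = p + q is C(n, k).
n = 5 + 5 = 10
C(10, 0) = 10! / (0! * 10!)
= 3628800 / (1 * 3628800)
= 1


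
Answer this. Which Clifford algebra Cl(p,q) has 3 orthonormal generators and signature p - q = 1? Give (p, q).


We need p + q = 3 and p - q = 1.
Adding: 2p = 3 + 1 = 4, so p = 2.
Then q = 3 - 2 = 1.
(p, q) = (2, 1)


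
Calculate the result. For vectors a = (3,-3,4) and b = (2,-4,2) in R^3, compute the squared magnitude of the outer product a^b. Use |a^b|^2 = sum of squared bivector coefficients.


a wedge b = (a1*b2 - a2*b1)*e12 + (a1*b3 - a3*b1)*e13 + (a2*b3 - a3*b2)*e23
e12 coeff: 3*(-4) - (-3)*2 = -12 - (-6) = -6
e13 coeff: 3*2 - 4*2 = 6 - 8 = -2
e23 coeff: (-3)*2 - 4*(-4) = -6 - (-16) = 10
|a wedge b|^2 = (-6)^2 + (-2)^2 + 10^2
= 36 + 4 + 100
= 140


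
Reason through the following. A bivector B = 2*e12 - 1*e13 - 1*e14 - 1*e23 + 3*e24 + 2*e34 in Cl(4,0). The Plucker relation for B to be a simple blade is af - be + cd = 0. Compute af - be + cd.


Plucker relation: af - be + cd
a*f = 2*2 = 4
b*e = (-1)*3 = -3
c*d = (-1)*(-1) = 1
af - be + cd = 4 - (-3) + 1
= 8


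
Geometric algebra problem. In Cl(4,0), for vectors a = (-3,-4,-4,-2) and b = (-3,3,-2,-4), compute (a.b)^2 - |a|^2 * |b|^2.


a . b = (-3)*(-3) + (-4)*3 + (-4)*(-2) + (-2)*(-4)
= 9 + (-12) + 8 + 8 = 13
|a|^2 = (-3)^2 + (-4)^2 + (-4)^2 + (-2)^2 = 45
|b|^2 = (-3)^2 + 3^2 + (-2)^2 + (-4)^2 = 38
(a.b)^2 = 13^2 = 169
|a|^2 * |b|^2 = 45 * 38 = 1710
Result = 169 - 1710 = -1541


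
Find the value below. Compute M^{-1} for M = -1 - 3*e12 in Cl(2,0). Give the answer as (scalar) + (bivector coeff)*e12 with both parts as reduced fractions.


M = -1 - 3*e12, where e12^2 = -1.
Since M commutes with its reverse ~M = a - b*e12, M * ~M = a^2 - b^2*e12^2 = a^2 + b^2.
So M^{-1} = ~M / (a^2 + b^2) = (a - b*e12)/(a^2 + b^2).
a^2 + b^2 = 1 + 9 = 10
Scalar part = -1/10 = -1/10
Bivector coeff = 3/10 = 3/10
M^{-1} = -1/10 + 3/10*e12


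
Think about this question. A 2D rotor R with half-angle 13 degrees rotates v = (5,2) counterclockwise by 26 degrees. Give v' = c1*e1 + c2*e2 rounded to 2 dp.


Rotor R = cos(13deg) - sin(13deg)*e12
Rotation angle theta = 2 * 13 = 26 degrees
v' = R*v*~R rotates v by theta.
cos(26deg) = 0.8988, sin(26deg) = 0.4384
v'_1 = 5*cos(26deg) - 2*sin(26deg)
= 5*0.8988 - 2*0.4384
= 3.62
v'_2 = 5*sin(26deg) + 2*cos(26deg)
= 5*0.4384 + 2*0.8988
= 3.99
v' = 3.62*e1 + 3.99*e2


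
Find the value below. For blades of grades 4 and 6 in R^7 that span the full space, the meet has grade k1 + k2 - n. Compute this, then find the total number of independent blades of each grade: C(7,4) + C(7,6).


Meet grade = grade(A) + grade(B) - n
= 4 + 6 - 7 = 3
C(7,4) = 35
C(7,6) = 7
dim_A + dim_B = 35 + 7 = 42


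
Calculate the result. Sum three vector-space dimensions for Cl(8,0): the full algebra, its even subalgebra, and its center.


n = 8 + 0 = 8
Total dim = 2^8 = 256
Even subalgebra dim = 2^7 = 128
n is even, so center dim = 1
Sum = 256 + 128 + 1 = 385


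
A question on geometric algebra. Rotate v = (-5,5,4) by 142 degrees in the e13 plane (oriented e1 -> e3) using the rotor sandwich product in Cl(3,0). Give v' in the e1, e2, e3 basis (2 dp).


Rotor R = cos(71deg) - sin(71deg)*e13
Rotation angle theta = 2 * 71 = 142 degrees in the e13 plane (e1 -> e3).
The component perpendicular to the plane (e2) is invariant: v'_2 = v2 = 5.00
cos(142deg) = -0.7880, sin(142deg) = 0.6157
v'_1 = v1*cos(theta) - v3*sin(theta) = -5*(-0.7880) - 4*0.6157 = 1.48
v'_3 = v1*sin(theta) + v3*cos(theta) = -5*0.6157 + 4*(-0.7880) = -6.23
v' = 1.48*e1 + 5.00*e2 - 6.23*e3


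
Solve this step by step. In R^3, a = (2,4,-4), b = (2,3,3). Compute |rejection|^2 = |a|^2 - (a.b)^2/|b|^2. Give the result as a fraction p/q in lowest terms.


|a|^2 = 2^2 + 4^2 + (-4)^2 = 36
|b|^2 = 2^2 + 3^2 + 3^2 = 22
a . b = 2*2 + 4*3 + (-4)*3 = 4
(a.b)^2 = 4^2 = 16
|rej|^2 = 36 - 16/22
= (792 - 16)/22
= 776/22
In lowest terms: 388/11


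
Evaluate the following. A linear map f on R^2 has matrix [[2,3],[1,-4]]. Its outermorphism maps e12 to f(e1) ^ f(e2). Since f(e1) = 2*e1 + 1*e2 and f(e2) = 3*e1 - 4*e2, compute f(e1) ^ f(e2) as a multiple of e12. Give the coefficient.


The outermorphism of a linear map f sends e1^e2 to f(e1)^f(e2).
f(e1) = 2*e1 + 1*e2
f(e2) = 3*e1 - 4*e2
f(e1) ^ f(e2) = (2*e1 + 1*e2) ^ (3*e1 - 4*e2)
= 2*(-4)*e12 + 1*3*e21
= (-8 - 3)*e12
= -11*e12
Coefficient = -11


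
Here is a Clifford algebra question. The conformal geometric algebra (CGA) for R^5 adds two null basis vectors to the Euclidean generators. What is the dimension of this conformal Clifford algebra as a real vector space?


The conformal model of R^5 uses Cl(6,1): the 5 Euclidean generators plus two extra orthogonal generators e+ (e+^2 = +1) and e- (e-^2 = -1), from which the null vectors e0, einf are built.
Number of generators m = 5 + 2 = 7.
dim Cl(p,q) = 2^m = 2^7 = 128


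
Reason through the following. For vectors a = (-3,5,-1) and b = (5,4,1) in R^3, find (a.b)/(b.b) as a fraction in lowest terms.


Projection coefficient = (a . b) / (b . b)
a . b = (-3)*5 + 5*4 + (-1)*1
= -15 + 20 + (-1) = 4
b . b = 5^2 + 4^2 + 1^2
= 25 + 16 + 1 = 42
Coefficient = 4/42
In lowest terms: 2/21


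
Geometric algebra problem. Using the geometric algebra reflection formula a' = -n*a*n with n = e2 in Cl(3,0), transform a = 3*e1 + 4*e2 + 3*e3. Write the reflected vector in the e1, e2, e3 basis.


Reflection formula: a' = -n*a*n, with n = e2 (unit vector, n^2 = 1).
For reflection through hyperplane perp to e2:
The component along e2 flips sign, others stay.
a = (3, 4, 3)
a' = (3, -4, 3)
a' = 3*e1 - 4*e2 + 3*e3


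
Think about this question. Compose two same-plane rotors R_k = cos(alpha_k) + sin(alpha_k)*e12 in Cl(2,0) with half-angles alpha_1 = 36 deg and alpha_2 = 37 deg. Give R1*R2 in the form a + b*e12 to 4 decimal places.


Same-plane rotors commute and their half-angles add:
R1*R2 = cos(a1 + a2) + sin(a1 + a2)*e12.
a1 + a2 = 36 + 37 = 73 deg
cos(73 deg) = 0.2924
sin(73 deg) = 0.9563
R1*R2 = 0.2924 + 0.9563*e12


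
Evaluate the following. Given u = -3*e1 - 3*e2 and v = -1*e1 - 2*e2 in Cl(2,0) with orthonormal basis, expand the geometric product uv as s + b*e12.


Expand: (-3*e1 - 3*e2)(-1*e1 - 2*e2)
= (-3)*(-1)*e1e1 + (-3)*(-2)*e1e2 + (-3)*(-1)*e2e1 + (-3)*(-2)*e2e2
Using e1^2 = e2^2 = 1, e2e1 = -e1e2:
Scalar part s = (-3)*(-1) + (-3)*(-2) = 3 + 6 = 9
Bivector part b = (-3)*(-2) - (-3)*(-1) = 6 - 3 = 3
uv = 9 + 3*e12


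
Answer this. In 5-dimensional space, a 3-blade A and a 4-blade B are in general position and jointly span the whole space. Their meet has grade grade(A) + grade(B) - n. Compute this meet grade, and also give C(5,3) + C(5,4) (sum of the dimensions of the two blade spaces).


Meet grade = grade(A) + grade(B) - n
= 3 + 4 - 5 = 2
C(5,3) = 10
C(5,4) = 5
dim_A + dim_B = 10 + 5 = 15


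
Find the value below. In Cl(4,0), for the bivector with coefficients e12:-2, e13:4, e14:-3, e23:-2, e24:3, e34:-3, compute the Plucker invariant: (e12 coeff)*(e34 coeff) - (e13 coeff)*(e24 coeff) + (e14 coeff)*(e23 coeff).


Plucker relation: af - be + cd
a*f = (-2)*(-3) = 6
b*e = 4*3 = 12
c*d = (-3)*(-2) = 6
af - be + cd = 6 - 12 + 6
= 0


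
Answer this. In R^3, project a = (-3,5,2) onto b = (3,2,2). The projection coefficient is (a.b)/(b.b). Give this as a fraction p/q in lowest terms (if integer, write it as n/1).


Projection coefficient = (a . b) / (b . b)
a . b = (-3)*3 + 5*2 + 2*2
= -9 + 10 + 4 = 5
b . b = 3^2 + 2^2 + 2^2
= 9 + 4 + 4 = 17
Coefficient = 5/17
In lowest terms: 5/17


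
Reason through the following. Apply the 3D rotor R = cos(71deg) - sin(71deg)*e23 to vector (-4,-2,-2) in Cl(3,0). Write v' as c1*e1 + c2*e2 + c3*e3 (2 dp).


Rotor R = cos(71deg) - sin(71deg)*e23
Rotation angle theta = 2 * 71 = 142 degrees in the e23 plane (e2 -> e3).
The component perpendicular to the plane (e1) is invariant: v'_1 = v1 = -4.00
cos(142deg) = -0.7880, sin(142deg) = 0.6157
v'_2 = v2*cos(theta) - v3*sin(theta) = -2*(-0.7880) - (-2)*0.6157 = 2.81
v'_3 = v2*sin(theta) + v3*cos(theta) = -2*0.6157 + (-2)*(-0.7880) = 0.34
v' = -4.00*e1 + 2.81*e2 + 0.34*e3


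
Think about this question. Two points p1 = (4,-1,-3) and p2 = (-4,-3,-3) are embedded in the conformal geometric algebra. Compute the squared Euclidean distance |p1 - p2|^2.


p1 - p2 = (8, 2, 0)
|p1 - p2|^2 = 8^2 + 2^2 + 0^2
= 64 + 4 + 0
= 68


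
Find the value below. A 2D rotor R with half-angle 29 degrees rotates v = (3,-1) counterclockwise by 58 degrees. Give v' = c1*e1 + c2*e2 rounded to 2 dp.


Rotor R = cos(29deg) - sin(29deg)*e12
Rotation angle theta = 2 * 29 = 58 degrees
v' = R*v*~R rotates v by theta.
cos(58deg) = 0.5299, sin(58deg) = 0.8480
v'_1 = 3*cos(58deg) - (-1)*sin(58deg)
= 3*0.5299 - (-1)*0.8480
= 2.44
v'_2 = 3*sin(58deg) + (-1)*cos(58deg)
= 3*0.8480 + (-1)*0.5299
= 2.01
v' = 2.44*e1 + 2.01*e2


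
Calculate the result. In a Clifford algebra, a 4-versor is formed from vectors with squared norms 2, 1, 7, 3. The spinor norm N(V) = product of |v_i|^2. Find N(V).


Spinor norm N(V) = |v1|^2 * |v2|^2 * ... * |v4|^2
= 2 * 1 * 7 * 3
Running product: 2, 2, 14, 42
N(V) = 42


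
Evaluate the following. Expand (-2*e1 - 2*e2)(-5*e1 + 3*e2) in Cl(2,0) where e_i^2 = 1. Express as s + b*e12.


Expand: (-2*e1 - 2*e2)(-5*e1 + 3*e2)
= (-2)*(-5)*e1e1 + (-2)*3*e1e2 + (-2)*(-5)*e2e1 + (-2)*3*e2e2
Using e1^2 = e2^2 = 1, e2e1 = -e1e2:
Scalar part s = (-2)*(-5) + (-2)*3 = 10 + (-6) = 4
Bivector part b = (-2)*3 - (-2)*(-5) = -6 - 10 = -16
uv = 4 - 16*e12


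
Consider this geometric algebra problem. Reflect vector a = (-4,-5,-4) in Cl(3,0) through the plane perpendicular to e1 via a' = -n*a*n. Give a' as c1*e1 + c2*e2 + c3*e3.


Reflection formula: a' = -n*a*n, with n = e1 (unit vector, n^2 = 1).
For reflection through hyperplane perp to e1:
The component along e1 flips sign, others stay.
a = (-4, -5, -4)
a' = (4, -5, -4)
a' = 4*e1 - 5*e2 - 4*e3


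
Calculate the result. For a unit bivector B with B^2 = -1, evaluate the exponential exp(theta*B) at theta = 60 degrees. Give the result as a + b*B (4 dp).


For a unit bivector B with B^2 = -1, the exponential series gives
e^(theta*B) = cos(theta) + sin(theta)*B (the GA analogue of Euler's formula).
theta = 60 degrees = 1.047198 rad
cos(60 deg) = 0.5000
sin(60 deg) = 0.8660
exp(theta*B) = 0.5000 + 0.8660*B


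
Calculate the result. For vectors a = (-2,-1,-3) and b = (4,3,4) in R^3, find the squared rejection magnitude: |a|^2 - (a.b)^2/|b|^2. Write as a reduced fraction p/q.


|a|^2 = (-2)^2 + (-1)^2 + (-3)^2 = 14
|b|^2 = 4^2 + 3^2 + 4^2 = 41
a . b = (-2)*4 + (-1)*3 + (-3)*4 = -23
(a.b)^2 = (-23)^2 = 529
|rej|^2 = 14 - 529/41
= (574 - 529)/41
= 45/41
In lowest terms: 45/41


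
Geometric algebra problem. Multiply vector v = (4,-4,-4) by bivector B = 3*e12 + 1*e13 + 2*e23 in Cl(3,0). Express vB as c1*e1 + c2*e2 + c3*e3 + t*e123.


vB has grade-1 (vector) and grade-3 (trivector) parts: vB = (v _| B) + (v ^ B).
Vector part <vB>_1:
  e1: -v2*b12 - v3*b13 = -(-4)*(3) - (-4)*(1) = 16
  e2: v1*b12 - v3*b23 = (4)*(3) - (-4)*(2) = 20
  e3: v1*b13 + v2*b23 = (4)*(1) + (-4)*(2) = -4
Trivector part <vB>_3:
  e123: v1*b23 - v2*b13 + v3*b12 = (4)*(2) - (-4)*(1) + (-4)*(3) = 0
vB = 16*e1 + 20*e2 - 4*e3 + 0*e123


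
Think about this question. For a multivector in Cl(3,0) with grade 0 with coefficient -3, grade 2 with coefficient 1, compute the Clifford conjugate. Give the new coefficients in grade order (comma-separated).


Clifford conjugate sign for grade k: (-1)^(k(k+1)/2)
Grade 0: (-1)^(0*1/2) = (-1)^0 = 1, coeff -3 -> -3
Grade 2: (-1)^(2*3/2) = (-1)^3 = -1, coeff 1 -> -1
Conjugated coefficients: -3, -1


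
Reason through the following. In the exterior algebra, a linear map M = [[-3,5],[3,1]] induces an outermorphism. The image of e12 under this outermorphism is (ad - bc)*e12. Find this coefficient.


The outermorphism of a linear map f sends e1^e2 to f(e1)^f(e2).
f(e1) = -3*e1 + 3*e2
f(e2) = 5*e1 + 1*e2
f(e1) ^ f(e2) = (-3*e1 + 3*e2) ^ (5*e1 + 1*e2)
= (-3)*1*e12 + 3*5*e21
= (-3 - 15)*e12
= -18*e12
Coefficient = -18


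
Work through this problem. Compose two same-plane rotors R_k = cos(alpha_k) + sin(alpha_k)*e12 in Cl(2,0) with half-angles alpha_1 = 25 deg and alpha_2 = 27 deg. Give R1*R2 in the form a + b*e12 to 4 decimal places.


Same-plane rotors commute and their half-angles add:
R1*R2 = cos(a1 + a2) + sin(a1 + a2)*e12.
a1 + a2 = 25 + 27 = 52 deg
cos(52 deg) = 0.6157
sin(52 deg) = 0.7880
R1*R2 = 0.6157 + 0.7880*e12


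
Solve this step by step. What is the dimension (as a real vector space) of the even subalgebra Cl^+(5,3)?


Even subalgebra dimension = 2^(n-1)
n = 5 + 3 = 8
2^(8 - 1) = 2^7 = 128
Verification: sum of C(8,k) for even k = 1 + 28 + 70 + 28 + 1 = 128
Result = 128


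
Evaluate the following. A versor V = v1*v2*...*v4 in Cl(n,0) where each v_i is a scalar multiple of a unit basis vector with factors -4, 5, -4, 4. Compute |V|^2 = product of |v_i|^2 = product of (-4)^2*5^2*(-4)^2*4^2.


Each vector v_i has |v_i|^2 = s_i^2
Squared scales: (-4)^2 = 16, 5^2 = 25, (-4)^2 = 16, 4^2 = 16
|V|^2 = 16 * 25 * 16 * 16
= 102400


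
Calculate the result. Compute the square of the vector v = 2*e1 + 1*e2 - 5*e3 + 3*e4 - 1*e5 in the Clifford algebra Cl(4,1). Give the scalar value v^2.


v^2 = sum of c_i^2 * e_i^2
Positive signature terms (e_i^2 = +1): 2^2 + 1^2 + (-5)^2 + 3^2 = 39
Negative signature terms (e_j^2 = -1): (-1)^2 = 1
v^2 = 39 - 1 = 38


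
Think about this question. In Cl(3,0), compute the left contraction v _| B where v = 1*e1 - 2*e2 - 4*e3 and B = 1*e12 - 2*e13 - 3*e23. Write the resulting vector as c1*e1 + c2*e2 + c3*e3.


Left contraction v _| B = <vB>_1 (grade-1 part of the geometric product vB).
Using e1_|e12 = e2, e2_|e12 = -e1, e1_|e13 = e3, e3_|e13 = -e1, e2_|e23 = e3, e3_|e23 = -e2:
e1 coeff: -v2*b12 - v3*b13 = -(-2)*(1) - (-4)*(-2) = -6
e2 coeff: v1*b12 - v3*b23 = (1)*(1) - (-4)*(-3) = -11
e3 coeff: v1*b13 + v2*b23 = (1)*(-2) + (-2)*(-3) = 4
v _| B = -6*e1 - 11*e2 + 4*e3


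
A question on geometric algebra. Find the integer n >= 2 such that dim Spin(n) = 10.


dim Spin(n) = dim so(n) = n(n-1)/2.
Solve n(n-1)/2 = 10, i.e. n^2 - n - 20 = 0.
Discriminant = 1 + 8*10 = 81
n = (1 + sqrt(81))/2 = (1 + 9)/2 = 5


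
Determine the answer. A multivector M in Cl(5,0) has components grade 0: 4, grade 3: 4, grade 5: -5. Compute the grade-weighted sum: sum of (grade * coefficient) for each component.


Grade-weighted sum = sum of grade_k * coefficient_k
0*4 = 0
3*4 = 12
5*(-5) = -25
Total = 0 + 12 + (-25) = -13


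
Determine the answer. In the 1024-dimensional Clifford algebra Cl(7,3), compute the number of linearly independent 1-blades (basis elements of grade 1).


Number of grade-k basis blades in Cl(p,q) with n = p + q is C(n, k).
n = 7 + 3 = 10
C(10, 1) = 10! / (1! * 9!)
= 3628800 / (1 * 362880)
= 10


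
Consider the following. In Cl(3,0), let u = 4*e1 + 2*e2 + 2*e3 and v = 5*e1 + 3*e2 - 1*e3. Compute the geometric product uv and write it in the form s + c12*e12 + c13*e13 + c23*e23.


In Cl(3,0): e_i^2 = 1, e_ie_j = -e_je_i for i != j.
Scalar part = u . v = 4*5 + 2*3 + 2*(-1)
= 20 + 6 + (-2) = 24
e12 coeff = 4*3 - 2*5 = 12 - 10 = 2
e13 coeff = 4*(-1) - 2*5 = -4 - 10 = -14
e23 coeff = 2*(-1) - 2*3 = -2 - 6 = -8
uv = 24 + 2*e12 - 14*e13 - 8*e23


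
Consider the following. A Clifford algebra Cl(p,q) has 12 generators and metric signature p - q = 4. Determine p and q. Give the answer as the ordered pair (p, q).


We need p + q = 12 and p - q = 4.
Adding: 2p = 12 + 4 = 16, so p = 8.
Then q = 12 - 8 = 4.
(p, q) = (8, 4)


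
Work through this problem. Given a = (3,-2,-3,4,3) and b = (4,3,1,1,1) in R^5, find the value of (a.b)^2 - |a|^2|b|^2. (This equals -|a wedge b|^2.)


a . b = 3*4 + (-2)*3 + (-3)*1 + 4*1 + 3*1
= 12 + (-6) + (-3) + 4 + 3 = 10
|a|^2 = 3^2 + (-2)^2 + (-3)^2 + 4^2 + 3^2 = 47
|b|^2 = 4^2 + 3^2 + 1^2 + 1^2 + 1^2 = 28
(a.b)^2 = 10^2 = 100
|a|^2 * |b|^2 = 47 * 28 = 1316
Result = 100 - 1316 = -1216


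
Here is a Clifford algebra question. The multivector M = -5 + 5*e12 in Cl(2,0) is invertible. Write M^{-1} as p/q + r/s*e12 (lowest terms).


M = -5 + 5*e12, where e12^2 = -1.
Since M commutes with its reverse ~M = a - b*e12, M * ~M = a^2 - b^2*e12^2 = a^2 + b^2.
So M^{-1} = ~M / (a^2 + b^2) = (a - b*e12)/(a^2 + b^2).
a^2 + b^2 = 25 + 25 = 50
Scalar part = -5/50 = -1/10
Bivector coeff = -5/50 = -1/10
M^{-1} = -1/10 - 1/10*e12


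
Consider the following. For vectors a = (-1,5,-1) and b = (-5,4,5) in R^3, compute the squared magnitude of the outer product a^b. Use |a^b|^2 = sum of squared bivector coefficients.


a wedge b = (a1*b2 - a2*b1)*e12 + (a1*b3 - a3*b1)*e13 + (a2*b3 - a3*b2)*e23
e12 coeff: (-1)*4 - 5*(-5) = -4 - (-25) = 21
e13 coeff: (-1)*5 - (-1)*(-5) = -5 - 5 = -10
e23 coeff: 5*5 - (-1)*4 = 25 - (-4) = 29
|a wedge b|^2 = 21^2 + (-10)^2 + 29^2
= 441 + 100 + 841
= 1382


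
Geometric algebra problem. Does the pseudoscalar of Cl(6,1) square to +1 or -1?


The pseudoscalar I = e1...e_n (product of all n generators) of Cl(p,q) satisfies I^2 = (-1)^(q + n(n-1)/2).
p = 6, q = 1, n = p + q = 7
n(n-1)/2 = 7 * 6 / 2 = 21
Exponent = q + n(n-1)/2 = 1 + 21 = 22
I^2 = (-1)^22 = +1


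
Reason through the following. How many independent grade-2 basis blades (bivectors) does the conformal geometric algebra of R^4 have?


The conformal model of R^4 uses Cl(5,1) with m = 4 + 2 = 6 generators.
Number of grade-2 blades = C(m, 2) = C(6, 2)
= 6*5/2 = 15


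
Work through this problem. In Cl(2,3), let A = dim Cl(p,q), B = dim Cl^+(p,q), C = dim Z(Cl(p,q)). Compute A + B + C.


n = 2 + 3 = 5
Total dim = 2^5 = 32
Even subalgebra dim = 2^4 = 16
n is odd, so center dim = 2
Sum = 32 + 16 + 2 = 50


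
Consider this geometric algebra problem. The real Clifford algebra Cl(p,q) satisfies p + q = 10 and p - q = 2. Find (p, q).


We need p + q = 10 and p - q = 2.
Adding: 2p = 10 + 2 = 12, so p = 6.
Then q = 10 - 6 = 4.
(p, q) = (6, 4)


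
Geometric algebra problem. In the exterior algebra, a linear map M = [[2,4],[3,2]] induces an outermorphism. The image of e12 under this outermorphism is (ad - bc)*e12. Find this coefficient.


The outermorphism of a linear map f sends e1^e2 to f(e1)^f(e2).
f(e1) = 2*e1 + 3*e2
f(e2) = 4*e1 + 2*e2
f(e1) ^ f(e2) = (2*e1 + 3*e2) ^ (4*e1 + 2*e2)
= 2*2*e12 + 3*4*e21
= (4 - 12)*e12
= -8*e12
Coefficient = -8


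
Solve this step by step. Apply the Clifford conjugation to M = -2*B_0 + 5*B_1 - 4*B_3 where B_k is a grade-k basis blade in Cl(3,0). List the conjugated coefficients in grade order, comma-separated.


Clifford conjugate sign for grade k: (-1)^(k(k+1)/2)
Grade 0: (-1)^(0*1/2) = (-1)^0 = 1, coeff -2 -> -2
Grade 1: (-1)^(1*2/2) = (-1)^1 = -1, coeff 5 -> -5
Grade 3: (-1)^(3*4/2) = (-1)^6 = 1, coeff -4 -> -4
Conjugated coefficients: -2, -5, -4
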